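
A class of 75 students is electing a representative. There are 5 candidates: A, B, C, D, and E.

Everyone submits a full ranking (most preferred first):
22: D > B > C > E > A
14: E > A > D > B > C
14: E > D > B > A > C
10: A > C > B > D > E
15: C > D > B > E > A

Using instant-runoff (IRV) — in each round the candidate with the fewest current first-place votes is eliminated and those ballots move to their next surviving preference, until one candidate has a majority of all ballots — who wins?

C

Round 1: A 10, B 0, C 15, D 22, E 28. B eliminated.
Round 2: A 10, C 15, D 22, E 28. A eliminated.
Round 3: C 25, D 22, E 28. D eliminated.
Round 4: C 47, E 28. C has a majority (≥38).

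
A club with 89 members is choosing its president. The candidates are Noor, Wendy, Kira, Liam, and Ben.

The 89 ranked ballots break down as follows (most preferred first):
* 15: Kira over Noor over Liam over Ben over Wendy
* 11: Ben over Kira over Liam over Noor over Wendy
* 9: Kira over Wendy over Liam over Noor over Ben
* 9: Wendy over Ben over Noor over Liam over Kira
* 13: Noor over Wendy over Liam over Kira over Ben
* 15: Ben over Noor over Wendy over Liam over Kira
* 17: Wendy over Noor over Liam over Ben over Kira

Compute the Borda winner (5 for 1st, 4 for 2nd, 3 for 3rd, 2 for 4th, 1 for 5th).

Noor: 15×4 + 11×2 + 9×2 + 9×3 + 13×5 + 15×4 + 17×4 = 320
Wendy: 15×1 + 11×1 + 9×4 + 9×5 + 13×4 + 15×3 + 17×5 = 289
Kira: 15×5 + 11×4 + 9×5 + 9×1 + 13×2 + 15×1 + 17×1 = 231
Liam: 15×3 + 11×3 + 9×3 + 9×2 + 13×3 + 15×2 + 17×3 = 243
Ben: 15×2 + 11×5 + 9×1 + 9×4 + 13×1 + 15×5 + 17×2 = 252

Noor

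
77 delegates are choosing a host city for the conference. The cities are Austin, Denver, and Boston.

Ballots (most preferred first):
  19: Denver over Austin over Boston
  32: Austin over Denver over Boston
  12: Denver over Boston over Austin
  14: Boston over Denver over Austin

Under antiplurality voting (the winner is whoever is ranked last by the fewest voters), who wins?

Last-place votes: Austin 26, Denver 0, Boston 51.

Denver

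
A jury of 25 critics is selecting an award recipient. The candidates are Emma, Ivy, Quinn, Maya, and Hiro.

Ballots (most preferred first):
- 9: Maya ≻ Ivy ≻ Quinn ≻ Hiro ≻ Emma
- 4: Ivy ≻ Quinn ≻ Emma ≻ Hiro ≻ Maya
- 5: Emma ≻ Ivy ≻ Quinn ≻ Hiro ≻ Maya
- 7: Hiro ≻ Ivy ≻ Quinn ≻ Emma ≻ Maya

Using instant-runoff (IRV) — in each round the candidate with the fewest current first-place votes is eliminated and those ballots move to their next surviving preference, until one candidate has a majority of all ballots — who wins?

Emma

Round 1: Emma 5, Ivy 4, Quinn 0, Maya 9, Hiro 7. Quinn eliminated.
Round 2: Emma 5, Ivy 4, Maya 9, Hiro 7. Ivy eliminated.
Round 3: Emma 9, Maya 9, Hiro 7. Hiro eliminated.
Round 4: Emma 16, Maya 9. Emma has a majority (≥13).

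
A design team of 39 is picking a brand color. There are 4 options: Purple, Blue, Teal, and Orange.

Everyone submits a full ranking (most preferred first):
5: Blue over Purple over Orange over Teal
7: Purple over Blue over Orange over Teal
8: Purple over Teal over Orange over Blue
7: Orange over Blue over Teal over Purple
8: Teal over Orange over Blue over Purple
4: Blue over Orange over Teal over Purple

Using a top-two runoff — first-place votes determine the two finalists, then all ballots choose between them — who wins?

Blue

Round 1 first-place votes: Purple 15, Blue 9, Teal 8, Orange 7. Purple and Blue advance.
Runoff: Purple is ranked above Blue on 15 ballots, Blue above Purple on 24.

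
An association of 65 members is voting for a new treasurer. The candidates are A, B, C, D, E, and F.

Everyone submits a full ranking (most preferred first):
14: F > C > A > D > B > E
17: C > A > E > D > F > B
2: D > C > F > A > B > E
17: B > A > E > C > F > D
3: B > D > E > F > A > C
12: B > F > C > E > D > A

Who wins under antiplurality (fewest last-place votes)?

F

Last-place votes: A 12, B 17, C 3, D 17, E 16, F 0.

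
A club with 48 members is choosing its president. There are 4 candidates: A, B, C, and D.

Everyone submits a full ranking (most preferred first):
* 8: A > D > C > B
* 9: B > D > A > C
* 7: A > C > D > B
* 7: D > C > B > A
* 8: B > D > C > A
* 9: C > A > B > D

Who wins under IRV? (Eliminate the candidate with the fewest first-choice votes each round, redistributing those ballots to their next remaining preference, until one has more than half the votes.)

Round 1: A 15, B 17, C 9, D 7. D eliminated.
Round 2: A 15, B 17, C 16. A eliminated.
Round 3: B 17, C 31. C has a majority (≥25).

C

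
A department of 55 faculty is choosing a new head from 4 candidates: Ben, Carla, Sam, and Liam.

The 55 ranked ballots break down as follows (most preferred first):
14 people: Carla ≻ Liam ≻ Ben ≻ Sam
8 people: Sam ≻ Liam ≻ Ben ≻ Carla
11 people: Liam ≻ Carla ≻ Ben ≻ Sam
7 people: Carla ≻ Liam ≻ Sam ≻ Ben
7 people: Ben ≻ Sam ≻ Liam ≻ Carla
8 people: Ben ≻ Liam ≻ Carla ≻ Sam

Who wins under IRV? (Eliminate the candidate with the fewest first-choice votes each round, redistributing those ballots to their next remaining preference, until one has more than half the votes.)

Round 1: Ben 15, Carla 21, Sam 8, Liam 11. Sam eliminated.
Round 2: Ben 15, Carla 21, Liam 19. Ben eliminated.
Round 3: Carla 21, Liam 34. Liam has a majority (≥28).

Liam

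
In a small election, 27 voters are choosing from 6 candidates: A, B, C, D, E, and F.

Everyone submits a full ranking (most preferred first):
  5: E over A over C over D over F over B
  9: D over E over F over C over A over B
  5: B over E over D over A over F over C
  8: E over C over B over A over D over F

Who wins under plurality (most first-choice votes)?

First-place votes: A 0, B 5, C 0, D 9, E 13, F 0.

E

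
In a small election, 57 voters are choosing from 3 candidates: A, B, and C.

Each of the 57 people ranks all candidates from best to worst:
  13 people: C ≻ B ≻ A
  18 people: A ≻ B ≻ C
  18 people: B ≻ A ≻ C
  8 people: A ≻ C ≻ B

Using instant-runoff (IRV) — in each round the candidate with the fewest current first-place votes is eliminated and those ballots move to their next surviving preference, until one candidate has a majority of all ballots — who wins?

Round 1: A 26, B 18, C 13. C eliminated.
Round 2: A 26, B 31. B has a majority (≥29).

B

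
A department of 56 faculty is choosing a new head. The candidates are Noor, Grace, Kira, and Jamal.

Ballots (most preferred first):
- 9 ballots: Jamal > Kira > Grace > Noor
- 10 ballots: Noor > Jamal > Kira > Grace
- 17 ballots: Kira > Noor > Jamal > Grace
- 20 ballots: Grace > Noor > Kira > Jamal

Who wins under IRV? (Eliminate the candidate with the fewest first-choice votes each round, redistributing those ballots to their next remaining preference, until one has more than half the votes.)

Round 1: Noor 10, Grace 20, Kira 17, Jamal 9. Jamal eliminated.
Round 2: Noor 10, Grace 20, Kira 26. Noor eliminated.
Round 3: Grace 20, Kira 36. Kira has a majority (≥29).

Kira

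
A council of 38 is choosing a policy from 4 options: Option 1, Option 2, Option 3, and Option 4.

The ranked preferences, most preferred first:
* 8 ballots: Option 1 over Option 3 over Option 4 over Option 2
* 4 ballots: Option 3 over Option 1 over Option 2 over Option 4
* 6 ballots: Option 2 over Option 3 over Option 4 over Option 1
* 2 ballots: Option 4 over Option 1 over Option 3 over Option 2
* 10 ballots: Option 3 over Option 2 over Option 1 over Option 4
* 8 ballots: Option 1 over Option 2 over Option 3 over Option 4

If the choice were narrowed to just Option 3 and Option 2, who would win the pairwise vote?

Option 3 is ranked above Option 2 on 24 ballots; Option 2 above Option 3 on 14.

Option 3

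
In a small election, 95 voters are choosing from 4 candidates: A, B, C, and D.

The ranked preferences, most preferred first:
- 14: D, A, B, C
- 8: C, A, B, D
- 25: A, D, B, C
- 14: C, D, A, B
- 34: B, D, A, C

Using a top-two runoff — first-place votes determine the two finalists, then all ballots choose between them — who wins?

Round 1 first-place votes: A 25, B 34, C 22, D 14. B and A advance.
Runoff: B is ranked above A on 34 ballots, A above B on 61.

A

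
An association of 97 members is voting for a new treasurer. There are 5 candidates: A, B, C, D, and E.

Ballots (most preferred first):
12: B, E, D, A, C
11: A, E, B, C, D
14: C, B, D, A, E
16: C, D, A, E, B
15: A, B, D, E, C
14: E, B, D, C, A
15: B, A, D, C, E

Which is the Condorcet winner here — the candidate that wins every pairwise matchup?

B

B vs A: 55–42
B vs C: 67–30
B vs D: 81–16
B vs E: 56–41
B beats every other candidate.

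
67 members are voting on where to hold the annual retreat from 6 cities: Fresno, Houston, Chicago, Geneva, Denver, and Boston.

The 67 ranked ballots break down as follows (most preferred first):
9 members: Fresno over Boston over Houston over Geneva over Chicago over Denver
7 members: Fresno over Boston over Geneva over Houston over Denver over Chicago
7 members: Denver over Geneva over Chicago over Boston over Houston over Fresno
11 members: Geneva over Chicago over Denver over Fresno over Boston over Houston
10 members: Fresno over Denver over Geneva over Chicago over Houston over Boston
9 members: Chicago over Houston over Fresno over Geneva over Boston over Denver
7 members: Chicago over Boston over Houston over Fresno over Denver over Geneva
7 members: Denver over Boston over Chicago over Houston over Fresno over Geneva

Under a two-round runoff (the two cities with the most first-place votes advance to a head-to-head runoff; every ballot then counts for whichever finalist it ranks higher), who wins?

Chicago

Round 1 first-place votes: Fresno 26, Houston 0, Chicago 16, Geneva 11, Denver 14, Boston 0. Fresno and Chicago advance.
Runoff: Fresno is ranked above Chicago on 26 ballots, Chicago above Fresno on 41.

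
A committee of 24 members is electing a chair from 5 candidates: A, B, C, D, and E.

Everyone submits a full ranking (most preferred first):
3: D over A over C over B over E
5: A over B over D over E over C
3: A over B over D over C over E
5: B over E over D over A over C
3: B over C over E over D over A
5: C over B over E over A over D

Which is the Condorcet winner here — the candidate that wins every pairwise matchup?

B

B vs A: 13–11
B vs C: 16–8
B vs D: 21–3
B vs E: 24–0
B beats every other candidate.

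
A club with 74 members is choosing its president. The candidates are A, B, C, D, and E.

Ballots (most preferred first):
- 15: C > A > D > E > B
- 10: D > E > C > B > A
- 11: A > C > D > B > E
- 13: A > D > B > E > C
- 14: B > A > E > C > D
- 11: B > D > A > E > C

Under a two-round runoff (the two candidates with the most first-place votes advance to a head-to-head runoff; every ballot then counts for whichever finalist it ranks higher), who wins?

Round 1 first-place votes: A 24, B 25, C 15, D 10, E 0. B and A advance.
Runoff: B is ranked above A on 35 ballots, A above B on 39.

A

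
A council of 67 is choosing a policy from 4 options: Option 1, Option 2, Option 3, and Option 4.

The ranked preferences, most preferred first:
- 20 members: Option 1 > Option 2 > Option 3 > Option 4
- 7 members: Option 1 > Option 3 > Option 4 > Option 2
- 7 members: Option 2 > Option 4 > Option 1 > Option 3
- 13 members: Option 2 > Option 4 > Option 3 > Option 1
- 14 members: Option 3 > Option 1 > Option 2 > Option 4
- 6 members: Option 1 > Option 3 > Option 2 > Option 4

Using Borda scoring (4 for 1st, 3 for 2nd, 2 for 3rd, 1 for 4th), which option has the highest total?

Option 1: 20×4 + 7×4 + 7×2 + 13×1 + 14×3 + 6×4 = 201
Option 2: 20×3 + 7×1 + 7×4 + 13×4 + 14×2 + 6×2 = 187
Option 3: 20×2 + 7×3 + 7×1 + 13×2 + 14×4 + 6×3 = 168
Option 4: 20×1 + 7×2 + 7×3 + 13×3 + 14×1 + 6×1 = 114

Option 1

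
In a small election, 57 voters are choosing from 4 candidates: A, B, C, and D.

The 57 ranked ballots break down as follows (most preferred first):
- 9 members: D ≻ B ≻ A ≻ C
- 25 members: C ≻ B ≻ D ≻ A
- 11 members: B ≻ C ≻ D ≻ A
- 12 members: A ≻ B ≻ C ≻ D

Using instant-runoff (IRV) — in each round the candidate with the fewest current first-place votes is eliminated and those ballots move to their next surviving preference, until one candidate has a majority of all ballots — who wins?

B

Round 1: A 12, B 11, C 25, D 9. D eliminated.
Round 2: A 12, B 20, C 25. A eliminated.
Round 3: B 32, C 25. B has a majority (≥29).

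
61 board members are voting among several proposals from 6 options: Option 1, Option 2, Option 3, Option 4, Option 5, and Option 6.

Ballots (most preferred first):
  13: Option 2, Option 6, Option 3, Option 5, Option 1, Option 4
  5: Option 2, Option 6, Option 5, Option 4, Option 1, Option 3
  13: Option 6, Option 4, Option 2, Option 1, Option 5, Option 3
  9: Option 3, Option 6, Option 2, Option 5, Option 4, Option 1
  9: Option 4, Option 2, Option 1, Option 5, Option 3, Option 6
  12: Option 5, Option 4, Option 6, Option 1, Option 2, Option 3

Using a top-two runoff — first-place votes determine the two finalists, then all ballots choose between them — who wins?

Option 6

Round 1 first-place votes: Option 1 0, Option 2 18, Option 3 9, Option 4 9, Option 5 12, Option 6 13. Option 2 and Option 6 advance.
Runoff: Option 2 is ranked above Option 6 on 27 ballots, Option 6 above Option 2 on 34.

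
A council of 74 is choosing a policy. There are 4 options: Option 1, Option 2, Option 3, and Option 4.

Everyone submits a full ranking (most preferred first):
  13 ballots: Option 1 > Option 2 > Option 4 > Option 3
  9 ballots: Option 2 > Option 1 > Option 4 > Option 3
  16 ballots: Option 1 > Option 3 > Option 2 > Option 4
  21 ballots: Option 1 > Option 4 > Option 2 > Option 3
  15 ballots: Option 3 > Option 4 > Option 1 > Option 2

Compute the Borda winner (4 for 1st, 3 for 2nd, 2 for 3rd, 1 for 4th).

Option 1: 13×4 + 9×3 + 16×4 + 21×4 + 15×2 = 257
Option 2: 13×3 + 9×4 + 16×2 + 21×2 + 15×1 = 164
Option 3: 13×1 + 9×1 + 16×3 + 21×1 + 15×4 = 151
Option 4: 13×2 + 9×2 + 16×1 + 21×3 + 15×3 = 168

Option 1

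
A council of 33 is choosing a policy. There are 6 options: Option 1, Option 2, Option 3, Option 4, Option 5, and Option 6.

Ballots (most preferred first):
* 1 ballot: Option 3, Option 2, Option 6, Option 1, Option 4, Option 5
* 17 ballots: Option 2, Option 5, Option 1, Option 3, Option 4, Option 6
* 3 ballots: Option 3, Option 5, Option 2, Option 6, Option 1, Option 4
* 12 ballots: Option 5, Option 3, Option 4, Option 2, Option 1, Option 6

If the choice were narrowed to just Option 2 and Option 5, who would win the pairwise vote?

Option 2 is ranked above Option 5 on 18 ballots; Option 5 above Option 2 on 15.

Option 2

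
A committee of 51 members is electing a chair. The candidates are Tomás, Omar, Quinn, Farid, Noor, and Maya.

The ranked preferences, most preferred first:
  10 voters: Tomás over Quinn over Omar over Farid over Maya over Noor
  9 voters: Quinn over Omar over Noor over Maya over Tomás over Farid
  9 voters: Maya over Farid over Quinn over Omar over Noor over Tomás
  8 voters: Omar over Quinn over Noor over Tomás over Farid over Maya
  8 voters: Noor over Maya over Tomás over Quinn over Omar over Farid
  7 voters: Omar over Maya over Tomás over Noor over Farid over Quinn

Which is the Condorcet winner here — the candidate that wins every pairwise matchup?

Quinn

Quinn vs Tomás: 26–25
Quinn vs Omar: 36–15
Quinn vs Farid: 35–16
Quinn vs Noor: 36–15
Quinn vs Maya: 27–24
Quinn beats every other candidate.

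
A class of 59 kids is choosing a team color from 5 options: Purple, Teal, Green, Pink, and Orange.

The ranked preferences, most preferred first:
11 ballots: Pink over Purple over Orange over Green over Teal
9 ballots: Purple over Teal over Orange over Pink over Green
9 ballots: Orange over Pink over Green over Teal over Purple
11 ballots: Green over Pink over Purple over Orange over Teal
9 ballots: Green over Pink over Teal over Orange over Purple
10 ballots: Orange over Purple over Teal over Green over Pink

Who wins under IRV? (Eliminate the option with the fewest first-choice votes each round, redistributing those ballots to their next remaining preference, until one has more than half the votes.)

Round 1: Purple 9, Teal 0, Green 20, Pink 11, Orange 19. Teal eliminated.
Round 2: Purple 9, Green 20, Pink 11, Orange 19. Purple eliminated.
Round 3: Green 20, Pink 11, Orange 28. Pink eliminated.
Round 4: Green 20, Orange 39. Orange has a majority (≥30).

Orange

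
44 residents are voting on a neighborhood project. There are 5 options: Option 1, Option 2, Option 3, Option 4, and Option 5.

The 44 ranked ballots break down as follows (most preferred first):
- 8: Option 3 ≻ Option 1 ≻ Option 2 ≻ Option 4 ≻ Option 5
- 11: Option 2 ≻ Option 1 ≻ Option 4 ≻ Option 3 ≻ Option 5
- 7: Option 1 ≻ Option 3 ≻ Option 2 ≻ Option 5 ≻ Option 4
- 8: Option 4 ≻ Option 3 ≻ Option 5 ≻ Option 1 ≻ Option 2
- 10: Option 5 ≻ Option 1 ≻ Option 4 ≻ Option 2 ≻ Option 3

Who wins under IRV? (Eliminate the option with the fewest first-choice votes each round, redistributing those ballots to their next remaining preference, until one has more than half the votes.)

Round 1: Option 1 7, Option 2 11, Option 3 8, Option 4 8, Option 5 10. Option 1 eliminated.
Round 2: Option 2 11, Option 3 15, Option 4 8, Option 5 10. Option 4 eliminated.
Round 3: Option 2 11, Option 3 23, Option 5 10. Option 3 has a majority (≥23).

Option 3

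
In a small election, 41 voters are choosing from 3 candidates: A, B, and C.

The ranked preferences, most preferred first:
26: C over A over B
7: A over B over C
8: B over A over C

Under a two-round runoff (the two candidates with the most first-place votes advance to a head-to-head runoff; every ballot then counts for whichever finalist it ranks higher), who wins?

Round 1 first-place votes: A 7, B 8, C 26. C and B advance.
Runoff: C is ranked above B on 26 ballots, B above C on 15.

C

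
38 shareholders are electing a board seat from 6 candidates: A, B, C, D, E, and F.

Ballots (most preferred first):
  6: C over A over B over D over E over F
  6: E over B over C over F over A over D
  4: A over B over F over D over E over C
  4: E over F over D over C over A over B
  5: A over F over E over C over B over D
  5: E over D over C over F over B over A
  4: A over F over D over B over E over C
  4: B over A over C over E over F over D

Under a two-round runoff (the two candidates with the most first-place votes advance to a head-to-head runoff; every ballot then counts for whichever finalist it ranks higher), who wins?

Round 1 first-place votes: A 13, B 4, C 6, D 0, E 15, F 0. E and A advance.
Runoff: E is ranked above A on 15 ballots, A above E on 23.

A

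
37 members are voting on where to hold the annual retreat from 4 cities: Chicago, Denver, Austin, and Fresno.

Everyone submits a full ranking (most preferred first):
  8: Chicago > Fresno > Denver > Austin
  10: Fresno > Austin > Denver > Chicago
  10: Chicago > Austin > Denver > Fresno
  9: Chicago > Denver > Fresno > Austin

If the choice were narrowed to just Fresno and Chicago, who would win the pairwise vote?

Chicago

Fresno is ranked above Chicago on 10 ballots; Chicago above Fresno on 27.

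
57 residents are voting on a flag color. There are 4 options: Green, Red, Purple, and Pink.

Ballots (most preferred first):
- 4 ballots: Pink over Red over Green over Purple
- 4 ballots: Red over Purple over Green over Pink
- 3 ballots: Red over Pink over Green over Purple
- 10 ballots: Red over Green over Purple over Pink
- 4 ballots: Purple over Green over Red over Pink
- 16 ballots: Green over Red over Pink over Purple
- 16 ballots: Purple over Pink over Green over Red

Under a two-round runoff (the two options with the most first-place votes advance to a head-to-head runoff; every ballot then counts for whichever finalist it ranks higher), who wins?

Red

Round 1 first-place votes: Green 16, Red 17, Purple 20, Pink 4. Purple and Red advance.
Runoff: Purple is ranked above Red on 20 ballots, Red above Purple on 37.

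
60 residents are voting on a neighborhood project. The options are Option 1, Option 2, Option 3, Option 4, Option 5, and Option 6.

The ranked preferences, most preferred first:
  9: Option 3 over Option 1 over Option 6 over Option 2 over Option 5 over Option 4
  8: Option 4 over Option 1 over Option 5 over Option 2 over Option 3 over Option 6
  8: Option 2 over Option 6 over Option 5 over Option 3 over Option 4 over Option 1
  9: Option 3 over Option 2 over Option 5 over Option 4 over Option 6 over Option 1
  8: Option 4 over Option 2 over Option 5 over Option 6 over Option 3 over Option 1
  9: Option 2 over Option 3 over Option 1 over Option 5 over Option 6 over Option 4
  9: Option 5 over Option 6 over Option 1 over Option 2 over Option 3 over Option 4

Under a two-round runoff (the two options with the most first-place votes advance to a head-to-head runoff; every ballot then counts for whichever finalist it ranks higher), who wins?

Option 2

Round 1 first-place votes: Option 1 0, Option 2 17, Option 3 18, Option 4 16, Option 5 9, Option 6 0. Option 3 and Option 2 advance.
Runoff: Option 3 is ranked above Option 2 on 18 ballots, Option 2 above Option 3 on 42.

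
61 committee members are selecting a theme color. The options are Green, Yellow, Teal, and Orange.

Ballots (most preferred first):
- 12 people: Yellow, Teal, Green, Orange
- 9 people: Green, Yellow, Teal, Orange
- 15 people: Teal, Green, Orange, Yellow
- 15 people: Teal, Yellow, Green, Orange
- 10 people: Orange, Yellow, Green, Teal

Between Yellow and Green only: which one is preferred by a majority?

Yellow

Yellow is ranked above Green on 37 ballots; Green above Yellow on 24.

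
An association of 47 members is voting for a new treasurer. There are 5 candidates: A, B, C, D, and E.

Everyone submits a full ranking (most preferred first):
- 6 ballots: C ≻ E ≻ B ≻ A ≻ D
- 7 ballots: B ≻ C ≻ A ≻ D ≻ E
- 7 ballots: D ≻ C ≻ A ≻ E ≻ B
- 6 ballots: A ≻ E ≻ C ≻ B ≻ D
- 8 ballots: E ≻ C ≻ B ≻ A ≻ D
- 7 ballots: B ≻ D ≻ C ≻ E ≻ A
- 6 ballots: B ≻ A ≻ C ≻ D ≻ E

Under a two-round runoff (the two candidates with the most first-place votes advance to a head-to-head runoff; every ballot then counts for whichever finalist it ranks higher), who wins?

E

Round 1 first-place votes: A 6, B 20, C 6, D 7, E 8. B and E advance.
Runoff: B is ranked above E on 20 ballots, E above B on 27.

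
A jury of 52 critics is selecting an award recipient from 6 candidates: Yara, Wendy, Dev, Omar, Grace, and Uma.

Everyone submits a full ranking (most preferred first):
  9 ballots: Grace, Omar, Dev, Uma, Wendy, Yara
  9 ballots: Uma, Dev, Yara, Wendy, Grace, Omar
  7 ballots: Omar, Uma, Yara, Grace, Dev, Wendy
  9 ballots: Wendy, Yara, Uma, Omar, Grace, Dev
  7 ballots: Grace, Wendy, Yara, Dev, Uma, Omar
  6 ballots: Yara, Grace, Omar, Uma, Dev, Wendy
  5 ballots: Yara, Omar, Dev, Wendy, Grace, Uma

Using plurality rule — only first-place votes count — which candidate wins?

First-place votes: Yara 11, Wendy 9, Dev 0, Omar 7, Grace 16, Uma 9.

Grace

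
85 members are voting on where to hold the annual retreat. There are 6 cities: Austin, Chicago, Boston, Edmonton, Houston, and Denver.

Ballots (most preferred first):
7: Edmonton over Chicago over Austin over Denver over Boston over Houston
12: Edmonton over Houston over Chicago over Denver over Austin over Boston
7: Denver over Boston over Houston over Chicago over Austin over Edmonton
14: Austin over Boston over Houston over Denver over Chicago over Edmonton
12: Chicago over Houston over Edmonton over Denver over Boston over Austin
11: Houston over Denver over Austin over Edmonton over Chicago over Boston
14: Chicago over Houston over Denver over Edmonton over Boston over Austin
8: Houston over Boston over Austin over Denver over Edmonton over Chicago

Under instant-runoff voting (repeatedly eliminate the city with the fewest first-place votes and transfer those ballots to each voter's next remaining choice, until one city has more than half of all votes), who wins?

Houston

Round 1: Austin 14, Chicago 26, Boston 0, Edmonton 19, Houston 19, Denver 7. Boston eliminated.
Round 2: Austin 14, Chicago 26, Edmonton 19, Houston 19, Denver 7. Denver eliminated.
Round 3: Austin 14, Chicago 26, Edmonton 19, Houston 26. Austin eliminated.
Round 4: Chicago 26, Edmonton 19, Houston 40. Edmonton eliminated.
Round 5: Chicago 33, Houston 52. Houston has a majority (≥43).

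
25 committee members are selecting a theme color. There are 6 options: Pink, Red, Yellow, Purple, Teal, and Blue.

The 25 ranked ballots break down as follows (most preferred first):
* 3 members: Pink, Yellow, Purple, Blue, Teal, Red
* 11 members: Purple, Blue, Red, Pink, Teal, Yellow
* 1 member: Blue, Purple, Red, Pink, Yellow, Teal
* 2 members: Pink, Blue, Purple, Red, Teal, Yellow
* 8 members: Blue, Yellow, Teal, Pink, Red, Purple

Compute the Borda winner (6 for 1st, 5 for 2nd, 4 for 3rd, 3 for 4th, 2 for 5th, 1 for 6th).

Pink: 3×6 + 11×3 + 1×3 + 2×6 + 8×3 = 90
Red: 3×1 + 11×4 + 1×4 + 2×3 + 8×2 = 73
Yellow: 3×5 + 11×1 + 1×2 + 2×1 + 8×5 = 70
Purple: 3×4 + 11×6 + 1×5 + 2×4 + 8×1 = 99
Teal: 3×2 + 11×2 + 1×1 + 2×2 + 8×4 = 65
Blue: 3×3 + 11×5 + 1×6 + 2×5 + 8×6 = 128

Blue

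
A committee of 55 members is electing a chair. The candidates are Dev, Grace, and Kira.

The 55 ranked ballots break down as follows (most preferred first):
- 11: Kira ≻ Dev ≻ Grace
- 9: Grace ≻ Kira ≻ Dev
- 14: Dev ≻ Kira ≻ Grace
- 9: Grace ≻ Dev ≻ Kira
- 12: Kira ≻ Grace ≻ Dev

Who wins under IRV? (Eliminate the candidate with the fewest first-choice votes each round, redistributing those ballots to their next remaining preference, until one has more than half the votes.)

Round 1: Dev 14, Grace 18, Kira 23. Dev eliminated.
Round 2: Grace 18, Kira 37. Kira has a majority (≥28).

Kira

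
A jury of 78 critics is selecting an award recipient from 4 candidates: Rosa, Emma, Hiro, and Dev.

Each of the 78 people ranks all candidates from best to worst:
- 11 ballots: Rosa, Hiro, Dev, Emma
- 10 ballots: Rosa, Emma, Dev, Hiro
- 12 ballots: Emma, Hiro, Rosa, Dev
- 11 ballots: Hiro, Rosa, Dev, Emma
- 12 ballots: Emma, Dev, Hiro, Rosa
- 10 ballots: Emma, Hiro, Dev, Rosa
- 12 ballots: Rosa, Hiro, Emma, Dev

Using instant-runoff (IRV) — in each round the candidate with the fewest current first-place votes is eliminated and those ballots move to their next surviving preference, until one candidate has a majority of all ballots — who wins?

Rosa

Round 1: Rosa 33, Emma 34, Hiro 11, Dev 0. Dev eliminated.
Round 2: Rosa 33, Emma 34, Hiro 11. Hiro eliminated.
Round 3: Rosa 44, Emma 34. Rosa has a majority (≥40).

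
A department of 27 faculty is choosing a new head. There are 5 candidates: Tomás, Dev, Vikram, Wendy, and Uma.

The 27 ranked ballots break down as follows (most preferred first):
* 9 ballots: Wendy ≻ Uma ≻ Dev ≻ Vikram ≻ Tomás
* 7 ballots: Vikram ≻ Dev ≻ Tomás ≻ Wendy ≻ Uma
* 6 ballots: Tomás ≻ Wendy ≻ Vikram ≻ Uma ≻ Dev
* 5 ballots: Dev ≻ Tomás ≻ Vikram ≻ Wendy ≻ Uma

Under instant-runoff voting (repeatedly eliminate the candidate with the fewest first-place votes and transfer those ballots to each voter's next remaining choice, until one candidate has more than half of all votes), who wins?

Round 1: Tomás 6, Dev 5, Vikram 7, Wendy 9, Uma 0. Uma eliminated.
Round 2: Tomás 6, Dev 5, Vikram 7, Wendy 9. Dev eliminated.
Round 3: Tomás 11, Vikram 7, Wendy 9. Vikram eliminated.
Round 4: Tomás 18, Wendy 9. Tomás has a majority (≥14).

Tomás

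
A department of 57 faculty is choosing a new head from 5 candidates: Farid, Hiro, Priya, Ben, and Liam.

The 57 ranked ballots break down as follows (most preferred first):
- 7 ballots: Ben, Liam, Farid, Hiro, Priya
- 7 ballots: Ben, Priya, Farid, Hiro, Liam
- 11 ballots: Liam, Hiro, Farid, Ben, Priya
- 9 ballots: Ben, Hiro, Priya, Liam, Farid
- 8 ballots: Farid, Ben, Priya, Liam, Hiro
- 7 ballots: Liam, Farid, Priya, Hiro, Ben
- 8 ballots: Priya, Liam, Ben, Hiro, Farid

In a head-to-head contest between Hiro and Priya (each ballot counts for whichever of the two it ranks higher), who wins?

Priya

Hiro is ranked above Priya on 27 ballots; Priya above Hiro on 30.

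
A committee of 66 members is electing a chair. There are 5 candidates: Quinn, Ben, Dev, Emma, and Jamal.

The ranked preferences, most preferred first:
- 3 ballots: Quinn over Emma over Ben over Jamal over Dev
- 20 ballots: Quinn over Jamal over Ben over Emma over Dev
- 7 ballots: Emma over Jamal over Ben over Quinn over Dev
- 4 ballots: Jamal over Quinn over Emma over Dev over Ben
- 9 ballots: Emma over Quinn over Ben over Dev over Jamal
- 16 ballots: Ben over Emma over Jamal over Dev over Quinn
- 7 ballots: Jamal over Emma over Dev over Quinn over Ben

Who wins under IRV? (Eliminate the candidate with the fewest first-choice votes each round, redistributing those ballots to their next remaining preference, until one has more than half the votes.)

Emma

Round 1: Quinn 23, Ben 16, Dev 0, Emma 16, Jamal 11. Dev eliminated.
Round 2: Quinn 23, Ben 16, Emma 16, Jamal 11. Jamal eliminated.
Round 3: Quinn 27, Ben 16, Emma 23. Ben eliminated.
Round 4: Quinn 27, Emma 39. Emma has a majority (≥34).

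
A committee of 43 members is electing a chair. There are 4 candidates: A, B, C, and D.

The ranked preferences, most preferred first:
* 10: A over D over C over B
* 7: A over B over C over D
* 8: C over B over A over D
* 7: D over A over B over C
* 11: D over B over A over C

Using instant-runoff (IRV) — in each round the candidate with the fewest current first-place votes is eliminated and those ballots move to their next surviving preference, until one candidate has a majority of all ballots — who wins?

Round 1: A 17, B 0, C 8, D 18. B eliminated.
Round 2: A 17, C 8, D 18. C eliminated.
Round 3: A 25, D 18. A has a majority (≥22).

A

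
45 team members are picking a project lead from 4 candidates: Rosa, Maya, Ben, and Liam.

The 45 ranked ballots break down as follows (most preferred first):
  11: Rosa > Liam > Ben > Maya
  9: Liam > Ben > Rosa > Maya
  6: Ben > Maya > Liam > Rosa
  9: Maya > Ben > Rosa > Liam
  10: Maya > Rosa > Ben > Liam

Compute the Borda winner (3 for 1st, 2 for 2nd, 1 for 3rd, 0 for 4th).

Ben

Rosa: 11×3 + 9×1 + 6×0 + 9×1 + 10×2 = 71
Maya: 11×0 + 9×0 + 6×2 + 9×3 + 10×3 = 69
Ben: 11×1 + 9×2 + 6×3 + 9×2 + 10×1 = 75
Liam: 11×2 + 9×3 + 6×1 + 9×0 + 10×0 = 55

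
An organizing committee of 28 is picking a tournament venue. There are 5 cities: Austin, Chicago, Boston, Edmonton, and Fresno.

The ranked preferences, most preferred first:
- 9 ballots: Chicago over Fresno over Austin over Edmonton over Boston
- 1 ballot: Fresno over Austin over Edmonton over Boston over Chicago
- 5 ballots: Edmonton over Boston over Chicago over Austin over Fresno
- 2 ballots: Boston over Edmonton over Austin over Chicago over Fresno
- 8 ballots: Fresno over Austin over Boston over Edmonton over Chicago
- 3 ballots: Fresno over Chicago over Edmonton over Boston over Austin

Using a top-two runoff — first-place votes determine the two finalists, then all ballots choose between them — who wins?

Chicago

Round 1 first-place votes: Austin 0, Chicago 9, Boston 2, Edmonton 5, Fresno 12. Fresno and Chicago advance.
Runoff: Fresno is ranked above Chicago on 12 ballots, Chicago above Fresno on 16.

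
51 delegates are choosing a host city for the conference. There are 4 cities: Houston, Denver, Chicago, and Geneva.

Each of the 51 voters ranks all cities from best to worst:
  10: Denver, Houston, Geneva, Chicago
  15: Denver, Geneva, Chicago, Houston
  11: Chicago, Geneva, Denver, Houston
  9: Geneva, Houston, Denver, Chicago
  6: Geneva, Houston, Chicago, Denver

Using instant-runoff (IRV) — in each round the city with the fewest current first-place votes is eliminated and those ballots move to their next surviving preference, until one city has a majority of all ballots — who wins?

Geneva

Round 1: Houston 0, Denver 25, Chicago 11, Geneva 15. Houston eliminated.
Round 2: Denver 25, Chicago 11, Geneva 15. Chicago eliminated.
Round 3: Denver 25, Geneva 26. Geneva has a majority (≥26).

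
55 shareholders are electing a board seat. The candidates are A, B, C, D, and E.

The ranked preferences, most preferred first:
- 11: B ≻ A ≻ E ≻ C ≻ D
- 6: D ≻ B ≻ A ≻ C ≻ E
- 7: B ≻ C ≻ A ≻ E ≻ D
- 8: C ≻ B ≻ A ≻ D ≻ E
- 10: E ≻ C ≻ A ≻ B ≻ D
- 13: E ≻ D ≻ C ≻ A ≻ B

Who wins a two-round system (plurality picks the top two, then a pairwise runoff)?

B

Round 1 first-place votes: A 0, B 18, C 8, D 6, E 23. E and B advance.
Runoff: E is ranked above B on 23 ballots, B above E on 32.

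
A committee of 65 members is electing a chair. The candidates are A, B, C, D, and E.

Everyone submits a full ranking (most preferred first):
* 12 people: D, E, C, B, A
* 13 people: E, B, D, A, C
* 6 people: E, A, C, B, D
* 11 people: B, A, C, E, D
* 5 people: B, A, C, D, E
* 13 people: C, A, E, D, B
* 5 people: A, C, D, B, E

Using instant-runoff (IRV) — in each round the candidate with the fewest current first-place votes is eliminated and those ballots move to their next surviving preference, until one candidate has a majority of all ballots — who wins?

Round 1: A 5, B 16, C 13, D 12, E 19. A eliminated.
Round 2: B 16, C 18, D 12, E 19. D eliminated.
Round 3: B 16, C 18, E 31. B eliminated.
Round 4: C 34, E 31. C has a majority (≥33).

C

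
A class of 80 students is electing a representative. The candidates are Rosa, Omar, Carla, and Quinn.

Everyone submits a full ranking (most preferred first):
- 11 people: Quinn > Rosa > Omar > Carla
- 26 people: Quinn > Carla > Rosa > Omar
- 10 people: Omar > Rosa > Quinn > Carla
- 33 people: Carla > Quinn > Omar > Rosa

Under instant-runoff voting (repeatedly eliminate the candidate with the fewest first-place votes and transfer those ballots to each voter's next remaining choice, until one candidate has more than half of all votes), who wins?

Quinn

Round 1: Rosa 0, Omar 10, Carla 33, Quinn 37. Rosa eliminated.
Round 2: Omar 10, Carla 33, Quinn 37. Omar eliminated.
Round 3: Carla 33, Quinn 47. Quinn has a majority (≥41).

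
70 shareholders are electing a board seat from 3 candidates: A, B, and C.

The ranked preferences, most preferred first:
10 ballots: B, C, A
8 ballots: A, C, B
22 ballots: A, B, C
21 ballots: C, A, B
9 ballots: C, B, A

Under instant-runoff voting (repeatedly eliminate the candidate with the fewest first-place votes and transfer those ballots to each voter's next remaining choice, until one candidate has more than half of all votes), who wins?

C

Round 1: A 30, B 10, C 30. B eliminated.
Round 2: A 30, C 40. C has a majority (≥36).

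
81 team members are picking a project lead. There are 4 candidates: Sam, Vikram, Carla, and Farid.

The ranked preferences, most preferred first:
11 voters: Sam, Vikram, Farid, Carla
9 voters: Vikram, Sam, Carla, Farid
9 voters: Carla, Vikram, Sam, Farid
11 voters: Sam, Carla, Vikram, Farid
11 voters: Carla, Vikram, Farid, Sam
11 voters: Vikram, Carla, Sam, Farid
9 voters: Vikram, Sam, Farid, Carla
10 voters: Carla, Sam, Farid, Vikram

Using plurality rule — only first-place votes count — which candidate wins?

Carla

First-place votes: Sam 22, Vikram 29, Carla 30, Farid 0.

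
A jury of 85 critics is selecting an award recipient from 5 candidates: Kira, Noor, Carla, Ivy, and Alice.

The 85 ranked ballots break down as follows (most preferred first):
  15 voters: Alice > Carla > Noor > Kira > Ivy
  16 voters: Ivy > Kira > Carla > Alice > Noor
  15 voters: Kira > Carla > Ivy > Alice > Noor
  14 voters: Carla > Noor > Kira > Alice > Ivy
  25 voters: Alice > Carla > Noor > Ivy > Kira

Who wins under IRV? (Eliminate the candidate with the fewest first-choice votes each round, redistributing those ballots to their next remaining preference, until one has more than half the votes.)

Round 1: Kira 15, Noor 0, Carla 14, Ivy 16, Alice 40. Noor eliminated.
Round 2: Kira 15, Carla 14, Ivy 16, Alice 40. Carla eliminated.
Round 3: Kira 29, Ivy 16, Alice 40. Ivy eliminated.
Round 4: Kira 45, Alice 40. Kira has a majority (≥43).

Kira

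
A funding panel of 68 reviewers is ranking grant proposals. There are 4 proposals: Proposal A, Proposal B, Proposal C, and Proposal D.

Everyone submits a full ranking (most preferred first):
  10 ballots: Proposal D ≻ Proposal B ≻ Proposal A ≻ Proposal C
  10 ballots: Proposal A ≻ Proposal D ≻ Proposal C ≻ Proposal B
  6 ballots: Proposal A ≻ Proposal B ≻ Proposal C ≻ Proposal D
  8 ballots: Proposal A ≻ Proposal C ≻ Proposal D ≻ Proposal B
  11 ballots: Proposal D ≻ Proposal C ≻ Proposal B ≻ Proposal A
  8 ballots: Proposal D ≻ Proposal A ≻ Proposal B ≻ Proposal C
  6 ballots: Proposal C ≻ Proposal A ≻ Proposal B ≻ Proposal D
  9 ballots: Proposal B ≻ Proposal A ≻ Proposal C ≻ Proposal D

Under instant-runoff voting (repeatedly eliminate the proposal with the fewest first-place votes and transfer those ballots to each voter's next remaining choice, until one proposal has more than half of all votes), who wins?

Proposal A

Round 1: Proposal A 24, Proposal B 9, Proposal C 6, Proposal D 29. Proposal C eliminated.
Round 2: Proposal A 30, Proposal B 9, Proposal D 29. Proposal B eliminated.
Round 3: Proposal A 39, Proposal D 29. Proposal A has a majority (≥35).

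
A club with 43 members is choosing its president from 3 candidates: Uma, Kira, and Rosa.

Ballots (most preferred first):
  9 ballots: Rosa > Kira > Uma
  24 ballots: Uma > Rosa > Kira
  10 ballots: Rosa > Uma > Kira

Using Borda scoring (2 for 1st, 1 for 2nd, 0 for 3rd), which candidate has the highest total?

Uma: 9×0 + 24×2 + 10×1 = 58
Kira: 9×1 + 24×0 + 10×0 = 9
Rosa: 9×2 + 24×1 + 10×2 = 62

Rosa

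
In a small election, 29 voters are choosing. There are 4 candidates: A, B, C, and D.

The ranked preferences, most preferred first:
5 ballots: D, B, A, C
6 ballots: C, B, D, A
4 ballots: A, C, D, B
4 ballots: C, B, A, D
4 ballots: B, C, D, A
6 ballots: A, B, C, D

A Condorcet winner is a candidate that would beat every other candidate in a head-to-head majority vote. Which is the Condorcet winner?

B vs A: 19–10
B vs C: 15–14
B vs D: 20–9
B beats every other candidate.

B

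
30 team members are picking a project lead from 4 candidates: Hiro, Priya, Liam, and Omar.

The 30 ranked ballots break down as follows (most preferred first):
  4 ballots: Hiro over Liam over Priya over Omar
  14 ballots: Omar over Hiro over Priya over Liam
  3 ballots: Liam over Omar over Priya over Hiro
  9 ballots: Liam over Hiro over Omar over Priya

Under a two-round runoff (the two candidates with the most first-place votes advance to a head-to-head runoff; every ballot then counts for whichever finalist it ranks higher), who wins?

Round 1 first-place votes: Hiro 4, Priya 0, Liam 12, Omar 14. Omar and Liam advance.
Runoff: Omar is ranked above Liam on 14 ballots, Liam above Omar on 16.

Liam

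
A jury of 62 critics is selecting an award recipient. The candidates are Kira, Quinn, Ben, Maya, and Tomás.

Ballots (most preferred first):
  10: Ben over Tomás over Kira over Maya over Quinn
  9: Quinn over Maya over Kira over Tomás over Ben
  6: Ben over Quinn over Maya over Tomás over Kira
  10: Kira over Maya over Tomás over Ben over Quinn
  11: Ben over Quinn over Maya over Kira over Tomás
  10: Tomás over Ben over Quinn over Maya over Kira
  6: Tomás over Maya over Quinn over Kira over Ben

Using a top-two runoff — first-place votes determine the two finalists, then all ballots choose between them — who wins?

Tomás

Round 1 first-place votes: Kira 10, Quinn 9, Ben 27, Maya 0, Tomás 16. Ben and Tomás advance.
Runoff: Ben is ranked above Tomás on 27 ballots, Tomás above Ben on 35.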